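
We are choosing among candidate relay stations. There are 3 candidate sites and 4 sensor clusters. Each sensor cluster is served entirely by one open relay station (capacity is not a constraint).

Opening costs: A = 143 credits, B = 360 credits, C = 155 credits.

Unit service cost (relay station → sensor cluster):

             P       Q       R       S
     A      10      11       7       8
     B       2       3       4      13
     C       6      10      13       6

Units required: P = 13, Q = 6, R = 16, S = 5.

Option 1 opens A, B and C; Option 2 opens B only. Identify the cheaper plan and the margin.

Option 1: {A, B, C}: P→B 2·13=26, Q→B 3·6=18, R→B 4·16=64, S→C 6·5=30. Service 138; fixed 658; total 796.
Option 2: {B}: P→B 2·13=26, Q→B 3·6=18, R→B 4·16=64, S→B 13·5=65. Service 173; fixed 360; total 533.
Difference: |796 − 533| = 263.

Option 2 is cheaper by 263.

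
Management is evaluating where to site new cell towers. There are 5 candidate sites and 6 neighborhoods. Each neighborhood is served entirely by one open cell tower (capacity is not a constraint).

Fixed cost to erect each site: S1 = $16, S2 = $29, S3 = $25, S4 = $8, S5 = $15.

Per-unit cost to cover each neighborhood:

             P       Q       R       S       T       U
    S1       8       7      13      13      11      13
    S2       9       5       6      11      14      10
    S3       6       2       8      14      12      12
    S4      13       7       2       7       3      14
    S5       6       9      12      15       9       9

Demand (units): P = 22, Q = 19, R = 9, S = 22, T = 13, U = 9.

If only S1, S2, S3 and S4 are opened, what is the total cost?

Each neighborhood is assigned to its cheapest site among the open ones.
{S1, S2, S3, S4}: P→S3 6·22=132, Q→S3 2·19=38, R→S4 2·9=18, S→S4 7·22=154, T→S4 3·13=39, U→S2 10·9=90. Service 471; fixed 78; total 549.

Total cost: 549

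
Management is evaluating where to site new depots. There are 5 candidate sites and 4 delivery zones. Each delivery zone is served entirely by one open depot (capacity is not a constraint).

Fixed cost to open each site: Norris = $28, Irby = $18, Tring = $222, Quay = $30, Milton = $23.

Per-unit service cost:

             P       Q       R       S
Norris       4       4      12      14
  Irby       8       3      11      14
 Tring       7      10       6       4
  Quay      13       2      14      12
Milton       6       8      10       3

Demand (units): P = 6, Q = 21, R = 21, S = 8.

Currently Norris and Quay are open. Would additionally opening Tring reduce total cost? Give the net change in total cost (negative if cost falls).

No — net change +32 (cost rises by 32).

Current service cost with {Norris, Quay}: 414.
Adding Tring: each delivery zone re-picks its cheapest; new service cost 224, saving 190.
Extra fixed cost: 222. Net change = 222 − 190 = 32.
(Totals: 472 → 504.)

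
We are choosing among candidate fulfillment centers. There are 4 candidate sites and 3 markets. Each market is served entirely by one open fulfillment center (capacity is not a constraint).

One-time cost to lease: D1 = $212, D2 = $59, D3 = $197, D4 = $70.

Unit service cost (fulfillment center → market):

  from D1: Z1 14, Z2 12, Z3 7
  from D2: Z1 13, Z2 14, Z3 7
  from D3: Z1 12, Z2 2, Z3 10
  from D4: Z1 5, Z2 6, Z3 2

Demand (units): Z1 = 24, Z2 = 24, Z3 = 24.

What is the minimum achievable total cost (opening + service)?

For any fixed open set, each market goes to its cheapest open site; total = fixed + service.
{D4}: Z1→D4 5·24=120, Z2→D4 6·24=144, Z3→D4 2·24=48. Service 312; fixed 70; total 382.
{D2, D4}: service 312 + fixed 129 = 441
{D3, D4}: service 216 + fixed 267 = 483
{D1, D2, D3, D4}: service 216 + fixed 538 = 754
No other subset beats 382.

Minimum total cost: 382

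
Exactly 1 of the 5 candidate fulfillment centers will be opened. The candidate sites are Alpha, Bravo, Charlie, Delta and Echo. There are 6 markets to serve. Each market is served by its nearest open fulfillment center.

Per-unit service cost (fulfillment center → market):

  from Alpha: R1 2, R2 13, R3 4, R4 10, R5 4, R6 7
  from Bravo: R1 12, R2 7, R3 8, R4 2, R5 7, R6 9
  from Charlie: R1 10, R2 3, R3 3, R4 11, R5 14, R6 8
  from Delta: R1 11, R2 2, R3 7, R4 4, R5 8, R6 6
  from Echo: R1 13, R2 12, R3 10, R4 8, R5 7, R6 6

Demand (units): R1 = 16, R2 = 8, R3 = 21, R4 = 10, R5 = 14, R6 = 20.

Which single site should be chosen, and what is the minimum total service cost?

Choose Alpha only; total service cost 516.

With exactly 1 open, each market uses its cheapest among the chosen.
{Alpha}: R1→Alpha 2·16=32, R2→Alpha 13·8=104, R3→Alpha 4·21=84, R4→Alpha 10·10=100, R5→Alpha 4·14=56, R6→Alpha 7·20=140. Service cost 516.
{Delta}: service cost 611
{Charlie}: service cost 713
Among all 5 size-1 choices, {Alpha} is lowest.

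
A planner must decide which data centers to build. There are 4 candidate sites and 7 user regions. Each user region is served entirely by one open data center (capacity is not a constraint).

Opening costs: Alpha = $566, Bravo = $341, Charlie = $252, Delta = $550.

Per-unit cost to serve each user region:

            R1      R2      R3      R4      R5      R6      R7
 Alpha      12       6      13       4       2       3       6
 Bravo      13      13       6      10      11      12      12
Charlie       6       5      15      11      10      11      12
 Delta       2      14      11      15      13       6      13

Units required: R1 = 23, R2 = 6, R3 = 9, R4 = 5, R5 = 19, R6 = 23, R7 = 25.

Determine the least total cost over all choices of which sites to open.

For any fixed open set, each user region goes to its cheapest open site; total = fixed + service.
{Alpha}: R1→Alpha 12·23=276, R2→Alpha 6·6=36, R3→Alpha 13·9=117, R4→Alpha 4·5=20, R5→Alpha 2·19=38, R6→Alpha 3·23=69, R7→Alpha 6·25=150. Service 706; fixed 566; total 1272.
{Charlie}: R1→Charlie 6·23=138, R2→Charlie 5·6=30, R3→Charlie 15·9=135, R4→Charlie 11·5=55, R5→Charlie 10·19=190, R6→Charlie 11·23=253, R7→Charlie 12·25=300. Service 1101; fixed 252; total 1353.
{Alpha, Charlie}: service 562 + fixed 818 = 1380
{Alpha, Bravo, Charlie, Delta}: R1→Delta 2·23=46, R2→Charlie 5·6=30, R3→Bravo 6·9=54, R4→Alpha 4·5=20, R5→Alpha 2·19=38, R6→Alpha 3·23=69, R7→Alpha 6·25=150. Service 407; fixed 1709; total 2116.
No other subset beats 1272.

Minimum total cost: 1272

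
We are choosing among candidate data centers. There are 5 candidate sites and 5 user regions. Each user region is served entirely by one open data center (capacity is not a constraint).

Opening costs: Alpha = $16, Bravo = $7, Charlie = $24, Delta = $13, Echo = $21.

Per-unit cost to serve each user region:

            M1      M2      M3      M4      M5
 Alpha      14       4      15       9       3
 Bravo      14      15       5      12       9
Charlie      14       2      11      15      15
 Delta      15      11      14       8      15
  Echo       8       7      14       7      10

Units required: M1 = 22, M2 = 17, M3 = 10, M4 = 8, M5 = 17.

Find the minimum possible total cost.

Minimum total cost: 435

For any fixed open set, each user region goes to its cheapest open site; total = fixed + service.
{Alpha, Bravo, Charlie, Echo}: M1→Echo 8·22=176, M2→Charlie 2·17=34, M3→Bravo 5·10=50, M4→Echo 7·8=56, M5→Alpha 3·17=51. Service 367; fixed 68; total 435.
{Alpha, Bravo, Echo}: M1→Echo 8·22=176, M2→Alpha 4·17=68, M3→Bravo 5·10=50, M4→Echo 7·8=56, M5→Alpha 3·17=51. Service 401; fixed 44; total 445.
{Alpha, Bravo, Charlie, Delta, Echo}: service 367 + fixed 81 = 448
{Bravo}: service 862 + fixed 7 = 869
No other subset beats 435.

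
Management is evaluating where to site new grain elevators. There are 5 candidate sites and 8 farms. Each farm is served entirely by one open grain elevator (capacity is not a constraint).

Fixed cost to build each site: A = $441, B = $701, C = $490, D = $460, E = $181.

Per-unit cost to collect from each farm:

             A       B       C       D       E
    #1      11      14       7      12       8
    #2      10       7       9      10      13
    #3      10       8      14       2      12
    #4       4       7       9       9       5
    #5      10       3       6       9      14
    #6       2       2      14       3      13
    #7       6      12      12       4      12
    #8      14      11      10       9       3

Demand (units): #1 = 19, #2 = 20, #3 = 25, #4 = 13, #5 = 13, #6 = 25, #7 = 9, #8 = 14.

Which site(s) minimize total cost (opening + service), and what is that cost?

Open D and E; minimum total cost 1378.

For any fixed open set, each farm goes to its cheapest open site; total = fixed + service.
{D, E}: #1→E 8·19=152, #2→D 10·20=200, #3→D 2·25=50, #4→E 5·13=65, #5→D 9·13=117, #6→D 3·25=75, #7→D 4·9=36, #8→E 3·14=42. Service 737; fixed 641; total 1378.
{D}: #1→D 12·19=228, #2→D 10·20=200, #3→D 2·25=50, #4→D 9·13=117, #5→D 9·13=117, #6→D 3·25=75, #7→D 4·9=36, #8→D 9·14=126. Service 949; fixed 460; total 1409.
{A, E}: #1→E 8·19=152, #2→A 10·20=200, #3→A 10·25=250, #4→A 4·13=52, #5→A 10·13=130, #6→A 2·25=50, #7→A 6·9=54, #8→E 3·14=42. Service 930; fixed 622; total 1552.
{A, B, C, D, E}: #1→C 7·19=133, #2→B 7·20=140, #3→D 2·25=50, #4→A 4·13=52, #5→B 3·13=39, #6→A 2·25=50, #7→D 4·9=36, #8→E 3·14=42. Service 542; fixed 2273; total 2815.
No other subset beats 1378.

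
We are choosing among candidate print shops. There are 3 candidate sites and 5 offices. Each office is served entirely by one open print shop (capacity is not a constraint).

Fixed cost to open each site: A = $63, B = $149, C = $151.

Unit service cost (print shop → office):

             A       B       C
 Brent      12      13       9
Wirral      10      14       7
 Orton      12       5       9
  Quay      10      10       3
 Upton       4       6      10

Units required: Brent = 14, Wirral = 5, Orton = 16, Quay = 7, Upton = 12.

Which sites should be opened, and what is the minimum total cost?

For any fixed open set, each office goes to its cheapest open site; total = fixed + service.
{A, C}: Brent→C 9·14=126, Wirral→C 7·5=35, Orton→C 9·16=144, Quay→C 3·7=21, Upton→A 4·12=48. Service 374; fixed 214; total 588.
{A}: service 528 + fixed 63 = 591
{C}: service 446 + fixed 151 = 597
{A, B, C}: service 310 + fixed 363 = 673
No other subset beats 588.

Open A and C; minimum total cost 588.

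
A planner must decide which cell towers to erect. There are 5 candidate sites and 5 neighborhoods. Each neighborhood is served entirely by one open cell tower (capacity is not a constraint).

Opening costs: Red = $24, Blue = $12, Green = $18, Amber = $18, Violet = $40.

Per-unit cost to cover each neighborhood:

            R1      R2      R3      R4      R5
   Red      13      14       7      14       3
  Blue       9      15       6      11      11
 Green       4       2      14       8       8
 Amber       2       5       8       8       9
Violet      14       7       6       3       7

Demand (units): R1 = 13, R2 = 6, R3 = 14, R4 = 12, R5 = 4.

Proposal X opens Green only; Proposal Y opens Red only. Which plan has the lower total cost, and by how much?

Proposal X is cheaper by 149.

Proposal X: {Green}: R1→Green 4·13=52, R2→Green 2·6=12, R3→Green 14·14=196, R4→Green 8·12=96, R5→Green 8·4=32. Service 388; fixed 18; total 406.
Proposal Y: {Red}: R1→Red 13·13=169, R2→Red 14·6=84, R3→Red 7·14=98, R4→Red 14·12=168, R5→Red 3·4=12. Service 531; fixed 24; total 555.
Difference: |406 − 555| = 149.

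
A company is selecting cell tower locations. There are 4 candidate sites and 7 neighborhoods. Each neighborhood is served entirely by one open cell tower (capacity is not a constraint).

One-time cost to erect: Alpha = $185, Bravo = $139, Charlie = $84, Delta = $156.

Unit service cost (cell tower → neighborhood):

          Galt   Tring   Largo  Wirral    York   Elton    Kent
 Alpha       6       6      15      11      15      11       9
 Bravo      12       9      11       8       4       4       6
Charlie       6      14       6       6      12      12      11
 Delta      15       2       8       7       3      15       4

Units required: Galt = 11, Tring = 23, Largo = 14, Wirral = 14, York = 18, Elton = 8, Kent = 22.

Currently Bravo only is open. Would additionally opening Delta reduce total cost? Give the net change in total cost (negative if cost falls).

Current service cost with {Bravo}: 841.
Adding Delta: each neighborhood re-picks its cheapest; new service cost 562, saving 279.
Extra fixed cost: 156. Net change = 156 − 279 = -123.
(Totals: 980 → 857.)

Yes — net change −123 (cost falls by 123).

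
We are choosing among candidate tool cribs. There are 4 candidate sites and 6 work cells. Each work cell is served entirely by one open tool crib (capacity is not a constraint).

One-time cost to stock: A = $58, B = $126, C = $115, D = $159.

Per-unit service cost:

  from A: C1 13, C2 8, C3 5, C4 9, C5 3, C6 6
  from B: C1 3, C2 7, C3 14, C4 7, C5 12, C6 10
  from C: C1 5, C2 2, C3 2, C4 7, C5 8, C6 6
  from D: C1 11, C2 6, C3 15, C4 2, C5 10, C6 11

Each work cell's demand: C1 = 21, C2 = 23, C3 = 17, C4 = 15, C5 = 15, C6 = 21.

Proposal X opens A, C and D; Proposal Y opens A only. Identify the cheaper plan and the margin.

Proposal X: {A, C, D}: C1→C 5·21=105, C2→C 2·23=46, C3→C 2·17=34, C4→D 2·15=30, C5→A 3·15=45, C6→A 6·21=126. Service 386; fixed 332; total 718.
Proposal Y: {A}: C1→A 13·21=273, C2→A 8·23=184, C3→A 5·17=85, C4→A 9·15=135, C5→A 3·15=45, C6→A 6·21=126. Service 848; fixed 58; total 906.
Difference: |718 − 906| = 188.

Proposal X is cheaper by 188.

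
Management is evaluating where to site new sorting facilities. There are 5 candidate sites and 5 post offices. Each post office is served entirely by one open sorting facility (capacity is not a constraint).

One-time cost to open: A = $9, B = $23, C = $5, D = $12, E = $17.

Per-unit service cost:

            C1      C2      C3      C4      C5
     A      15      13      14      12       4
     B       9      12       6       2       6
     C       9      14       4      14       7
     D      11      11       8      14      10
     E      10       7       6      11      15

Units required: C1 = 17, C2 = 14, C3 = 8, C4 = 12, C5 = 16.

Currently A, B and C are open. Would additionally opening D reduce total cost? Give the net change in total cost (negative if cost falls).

Current service cost with {A, B, C}: 441.
Adding D: each post office re-picks its cheapest; new service cost 427, saving 14.
Extra fixed cost: 12. Net change = 12 − 14 = -2.
(Totals: 478 → 476.)

Yes — net change −2 (cost falls by 2).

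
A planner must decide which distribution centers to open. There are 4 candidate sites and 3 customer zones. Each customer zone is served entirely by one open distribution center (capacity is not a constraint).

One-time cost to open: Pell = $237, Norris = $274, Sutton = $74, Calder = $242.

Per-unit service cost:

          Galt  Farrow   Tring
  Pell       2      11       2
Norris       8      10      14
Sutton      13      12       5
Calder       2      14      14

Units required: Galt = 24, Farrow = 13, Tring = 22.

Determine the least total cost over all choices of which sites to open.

For any fixed open set, each customer zone goes to its cheapest open site; total = fixed + service.
{Pell}: Galt→Pell 2·24=48, Farrow→Pell 11·13=143, Tring→Pell 2·22=44. Service 235; fixed 237; total 472.
{Pell, Sutton}: service 235 + fixed 311 = 546
{Sutton, Calder}: service 314 + fixed 316 = 630
{Pell, Norris, Sutton, Calder}: service 222 + fixed 827 = 1049
No other subset beats 472.

Minimum total cost: 472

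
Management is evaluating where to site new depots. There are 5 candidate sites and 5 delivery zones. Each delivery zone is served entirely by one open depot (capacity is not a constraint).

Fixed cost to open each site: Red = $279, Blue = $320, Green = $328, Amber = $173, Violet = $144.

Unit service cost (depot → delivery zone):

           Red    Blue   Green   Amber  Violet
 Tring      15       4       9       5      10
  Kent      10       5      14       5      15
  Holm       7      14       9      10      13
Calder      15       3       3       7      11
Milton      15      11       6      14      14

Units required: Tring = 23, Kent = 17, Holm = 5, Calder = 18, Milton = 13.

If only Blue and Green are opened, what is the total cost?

Total cost: 1002

Each delivery zone is assigned to its cheapest site among the open ones.
{Blue, Green}: Tring→Blue 4·23=92, Kent→Blue 5·17=85, Holm→Green 9·5=45, Calder→Blue 3·18=54, Milton→Green 6·13=78. Service 354; fixed 648; total 1002.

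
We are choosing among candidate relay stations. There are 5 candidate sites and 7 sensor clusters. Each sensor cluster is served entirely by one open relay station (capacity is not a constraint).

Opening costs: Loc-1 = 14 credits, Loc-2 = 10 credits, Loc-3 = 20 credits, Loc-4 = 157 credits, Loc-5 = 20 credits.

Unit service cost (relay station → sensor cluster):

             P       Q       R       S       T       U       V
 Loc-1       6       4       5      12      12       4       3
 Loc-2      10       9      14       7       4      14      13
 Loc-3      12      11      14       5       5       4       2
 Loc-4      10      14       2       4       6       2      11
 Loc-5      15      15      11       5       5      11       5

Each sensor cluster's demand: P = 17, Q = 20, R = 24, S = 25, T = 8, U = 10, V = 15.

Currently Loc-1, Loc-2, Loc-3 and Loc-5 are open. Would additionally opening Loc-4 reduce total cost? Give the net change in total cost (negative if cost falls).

No — net change +40 (cost rises by 40).

Current service cost with {Loc-1, Loc-2, Loc-3, Loc-5}: 529.
Adding Loc-4: each sensor cluster re-picks its cheapest; new service cost 412, saving 117.
Extra fixed cost: 157. Net change = 157 − 117 = 40.
(Totals: 593 → 633.)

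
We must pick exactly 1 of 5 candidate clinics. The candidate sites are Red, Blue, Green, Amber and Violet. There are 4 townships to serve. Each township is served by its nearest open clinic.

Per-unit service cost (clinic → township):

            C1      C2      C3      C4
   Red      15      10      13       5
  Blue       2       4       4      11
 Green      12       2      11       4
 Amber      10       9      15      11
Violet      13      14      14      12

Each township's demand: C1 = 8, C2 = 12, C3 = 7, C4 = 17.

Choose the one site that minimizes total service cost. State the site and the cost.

With exactly 1 open, each township uses its cheapest among the chosen.
{Green}: C1→Green 12·8=96, C2→Green 2·12=24, C3→Green 11·7=77, C4→Green 4·17=68. Service cost 265.
{Blue}: service cost 279
{Red}: service cost 416
Among all 5 size-1 choices, {Green} is lowest.

Choose Green only; total service cost 265.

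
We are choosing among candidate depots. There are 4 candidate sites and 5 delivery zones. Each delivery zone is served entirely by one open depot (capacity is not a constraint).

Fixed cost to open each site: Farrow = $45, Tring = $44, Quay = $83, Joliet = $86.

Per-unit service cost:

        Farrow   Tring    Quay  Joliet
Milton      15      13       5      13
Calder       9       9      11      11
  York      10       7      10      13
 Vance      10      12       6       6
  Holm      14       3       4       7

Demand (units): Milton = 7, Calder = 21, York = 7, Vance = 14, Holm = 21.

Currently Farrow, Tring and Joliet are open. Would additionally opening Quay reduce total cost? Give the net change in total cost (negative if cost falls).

No — net change +27 (cost rises by 27).

Current service cost with {Farrow, Tring, Joliet}: 476.
Adding Quay: each delivery zone re-picks its cheapest; new service cost 420, saving 56.
Extra fixed cost: 83. Net change = 83 − 56 = 27.
(Totals: 651 → 678.)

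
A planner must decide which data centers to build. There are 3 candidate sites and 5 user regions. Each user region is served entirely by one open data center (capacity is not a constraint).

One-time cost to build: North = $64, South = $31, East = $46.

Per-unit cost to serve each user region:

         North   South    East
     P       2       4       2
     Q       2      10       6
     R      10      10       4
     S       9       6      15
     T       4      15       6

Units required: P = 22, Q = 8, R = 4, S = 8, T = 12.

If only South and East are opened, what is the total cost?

Each user region is assigned to its cheapest site among the open ones.
{South, East}: P→East 2·22=44, Q→East 6·8=48, R→East 4·4=16, S→South 6·8=48, T→East 6·12=72. Service 228; fixed 77; total 305.

Total cost: 305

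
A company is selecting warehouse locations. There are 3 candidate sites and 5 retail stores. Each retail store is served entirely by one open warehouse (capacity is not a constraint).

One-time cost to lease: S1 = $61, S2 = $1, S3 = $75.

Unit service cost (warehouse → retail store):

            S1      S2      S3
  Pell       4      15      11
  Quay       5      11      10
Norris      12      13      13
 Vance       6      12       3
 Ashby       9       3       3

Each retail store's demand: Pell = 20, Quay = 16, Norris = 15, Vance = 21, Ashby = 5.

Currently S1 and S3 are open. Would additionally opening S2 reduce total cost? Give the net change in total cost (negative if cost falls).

Current service cost with {S1, S3}: 418.
Adding S2: each retail store re-picks its cheapest; new service cost 418, saving 0.
Extra fixed cost: 1. Net change = 1 − 0 = 1.
(Totals: 554 → 555.)

No — net change +1 (cost rises by 1).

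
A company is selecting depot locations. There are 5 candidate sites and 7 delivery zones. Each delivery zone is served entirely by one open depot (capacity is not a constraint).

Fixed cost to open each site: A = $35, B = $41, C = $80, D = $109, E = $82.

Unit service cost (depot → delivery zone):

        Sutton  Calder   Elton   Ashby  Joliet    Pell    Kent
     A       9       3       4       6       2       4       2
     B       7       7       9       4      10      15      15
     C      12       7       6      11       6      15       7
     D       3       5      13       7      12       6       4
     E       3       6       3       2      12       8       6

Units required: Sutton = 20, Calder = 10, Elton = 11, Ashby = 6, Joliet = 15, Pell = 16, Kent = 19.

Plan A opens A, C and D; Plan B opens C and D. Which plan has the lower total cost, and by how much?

Plan A: {A, C, D}: Sutton→D 3·20=60, Calder→A 3·10=30, Elton→A 4·11=44, Ashby→A 6·6=36, Joliet→A 2·15=30, Pell→A 4·16=64, Kent→A 2·19=38. Service 302; fixed 224; total 526.
Plan B: {C, D}: Sutton→D 3·20=60, Calder→D 5·10=50, Elton→C 6·11=66, Ashby→D 7·6=42, Joliet→C 6·15=90, Pell→D 6·16=96, Kent→D 4·19=76. Service 480; fixed 189; total 669.
Difference: |526 − 669| = 143.

Plan A is cheaper by 143.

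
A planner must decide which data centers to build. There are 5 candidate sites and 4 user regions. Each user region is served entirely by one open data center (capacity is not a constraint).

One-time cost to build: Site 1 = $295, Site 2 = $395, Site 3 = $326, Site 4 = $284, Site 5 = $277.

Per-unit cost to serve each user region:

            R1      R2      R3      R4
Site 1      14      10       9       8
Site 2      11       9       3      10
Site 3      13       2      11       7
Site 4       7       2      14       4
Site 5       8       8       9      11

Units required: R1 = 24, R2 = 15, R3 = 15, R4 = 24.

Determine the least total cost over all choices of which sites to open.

For any fixed open set, each user region goes to its cheapest open site; total = fixed + service.
{Site 4}: R1→Site 4 7·24=168, R2→Site 4 2·15=30, R3→Site 4 14·15=210, R4→Site 4 4·24=96. Service 504; fixed 284; total 788.
{Site 5}: R1→Site 5 8·24=192, R2→Site 5 8·15=120, R3→Site 5 9·15=135, R4→Site 5 11·24=264. Service 711; fixed 277; total 988.
{Site 4, Site 5}: service 429 + fixed 561 = 990
{Site 1, Site 2, Site 3, Site 4, Site 5}: R1→Site 4 7·24=168, R2→Site 3 2·15=30, R3→Site 2 3·15=45, R4→Site 4 4·24=96. Service 339; fixed 1577; total 1916.
No other subset beats 788.

Minimum total cost: 788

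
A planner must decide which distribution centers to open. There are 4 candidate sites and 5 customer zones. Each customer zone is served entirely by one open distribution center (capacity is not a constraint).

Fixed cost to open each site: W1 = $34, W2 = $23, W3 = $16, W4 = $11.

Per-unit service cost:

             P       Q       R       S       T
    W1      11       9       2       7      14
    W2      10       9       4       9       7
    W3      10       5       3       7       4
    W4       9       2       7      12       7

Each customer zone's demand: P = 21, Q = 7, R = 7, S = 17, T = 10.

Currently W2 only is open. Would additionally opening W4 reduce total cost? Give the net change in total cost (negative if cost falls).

Current service cost with {W2}: 524.
Adding W4: each customer zone re-picks its cheapest; new service cost 454, saving 70.
Extra fixed cost: 11. Net change = 11 − 70 = -59.
(Totals: 547 → 488.)

Yes — net change −59 (cost falls by 59).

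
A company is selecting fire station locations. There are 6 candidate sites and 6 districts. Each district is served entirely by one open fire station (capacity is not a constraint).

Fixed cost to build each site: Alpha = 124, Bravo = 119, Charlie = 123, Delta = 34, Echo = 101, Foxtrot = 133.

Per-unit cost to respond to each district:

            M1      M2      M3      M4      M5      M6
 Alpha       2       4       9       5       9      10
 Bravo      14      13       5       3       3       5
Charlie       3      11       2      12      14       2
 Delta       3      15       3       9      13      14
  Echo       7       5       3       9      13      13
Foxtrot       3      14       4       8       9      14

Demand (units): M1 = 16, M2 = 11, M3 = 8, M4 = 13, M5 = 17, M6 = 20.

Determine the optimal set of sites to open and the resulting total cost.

For any fixed open set, each district goes to its cheapest open site; total = fixed + service.
{Alpha, Bravo}: M1→Alpha 2·16=32, M2→Alpha 4·11=44, M3→Bravo 5·8=40, M4→Bravo 3·13=39, M5→Bravo 3·17=51, M6→Bravo 5·20=100. Service 306; fixed 243; total 549.
{Bravo, Charlie}: service 315 + fixed 242 = 557
{Bravo, Delta}: service 405 + fixed 153 = 558
{Alpha, Bravo, Charlie, Delta, Echo, Foxtrot}: service 222 + fixed 634 = 856
No other subset beats 549.

Open Alpha and Bravo; minimum total cost 549.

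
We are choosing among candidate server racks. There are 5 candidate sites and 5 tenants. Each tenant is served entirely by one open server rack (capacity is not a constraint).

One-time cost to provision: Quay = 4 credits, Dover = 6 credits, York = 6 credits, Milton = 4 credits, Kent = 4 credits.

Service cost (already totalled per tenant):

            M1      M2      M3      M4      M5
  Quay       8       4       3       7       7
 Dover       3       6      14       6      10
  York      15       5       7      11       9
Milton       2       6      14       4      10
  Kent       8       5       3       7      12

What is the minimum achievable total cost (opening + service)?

Minimum total cost: 28

For any fixed open set, each tenant goes to its cheapest open site; total = fixed + service.
{Quay, Milton}: M1→Milton 2, M2→Quay 4, M3→Quay 3, M4→Milton 4, M5→Quay 7. Service 20; fixed 8; total 28.
{Quay, Milton, Kent}: M1→Milton 2, M2→Quay 4, M3→Quay 3, M4→Milton 4, M5→Quay 7. Service 20; fixed 12; total 32.
{Milton, Kent}: M1→Milton 2, M2→Kent 5, M3→Kent 3, M4→Milton 4, M5→Milton 10. Service 24; fixed 8; total 32.
{Quay, Dover, York, Milton, Kent}: service 20 + fixed 24 = 44
No other subset beats 28.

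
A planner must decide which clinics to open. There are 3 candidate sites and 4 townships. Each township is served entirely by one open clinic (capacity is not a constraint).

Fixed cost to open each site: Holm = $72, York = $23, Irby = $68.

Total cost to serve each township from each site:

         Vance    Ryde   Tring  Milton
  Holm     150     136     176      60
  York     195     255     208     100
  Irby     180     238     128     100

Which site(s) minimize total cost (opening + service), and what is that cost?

For any fixed open set, each township goes to its cheapest open site; total = fixed + service.
{Holm}: Vance→Holm 150, Ryde→Holm 136, Tring→Holm 176, Milton→Holm 60. Service 522; fixed 72; total 594.
{Holm, Irby}: Vance→Holm 150, Ryde→Holm 136, Tring→Irby 128, Milton→Holm 60. Service 474; fixed 140; total 614.
{Holm, York}: Vance→Holm 150, Ryde→Holm 136, Tring→Holm 176, Milton→Holm 60. Service 522; fixed 95; total 617.
{Holm, York, Irby}: service 474 + fixed 163 = 637
No other subset beats 594.

Open Holm only; minimum total cost 594.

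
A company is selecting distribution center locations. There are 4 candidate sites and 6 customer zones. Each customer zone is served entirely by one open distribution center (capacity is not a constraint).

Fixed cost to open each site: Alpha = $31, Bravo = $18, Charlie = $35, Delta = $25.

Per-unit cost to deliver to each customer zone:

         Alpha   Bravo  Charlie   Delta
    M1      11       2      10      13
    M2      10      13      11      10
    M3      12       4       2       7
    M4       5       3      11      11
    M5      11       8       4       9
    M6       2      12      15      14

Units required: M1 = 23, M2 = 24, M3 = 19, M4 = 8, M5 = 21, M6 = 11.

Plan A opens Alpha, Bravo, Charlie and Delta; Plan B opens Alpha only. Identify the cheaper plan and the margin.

Plan A: {Alpha, Bravo, Charlie, Delta}: M1→Bravo 2·23=46, M2→Alpha 10·24=240, M3→Charlie 2·19=38, M4→Bravo 3·8=24, M5→Charlie 4·21=84, M6→Alpha 2·11=22. Service 454; fixed 109; total 563.
Plan B: {Alpha}: M1→Alpha 11·23=253, M2→Alpha 10·24=240, M3→Alpha 12·19=228, M4→Alpha 5·8=40, M5→Alpha 11·21=231, M6→Alpha 2·11=22. Service 1014; fixed 31; total 1045.
Difference: |563 − 1045| = 482.

Plan A is cheaper by 482.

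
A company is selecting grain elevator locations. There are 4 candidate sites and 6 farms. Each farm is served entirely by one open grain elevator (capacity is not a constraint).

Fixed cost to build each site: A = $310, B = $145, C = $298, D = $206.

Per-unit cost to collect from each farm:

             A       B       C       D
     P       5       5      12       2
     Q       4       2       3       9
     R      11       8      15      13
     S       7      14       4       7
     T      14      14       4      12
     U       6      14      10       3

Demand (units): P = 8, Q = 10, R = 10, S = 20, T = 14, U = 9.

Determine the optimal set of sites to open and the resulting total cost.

For any fixed open set, each farm goes to its cheapest open site; total = fixed + service.
{D}: P→D 2·8=16, Q→D 9·10=90, R→D 13·10=130, S→D 7·20=140, T→D 12·14=168, U→D 3·9=27. Service 571; fixed 206; total 777.
{C}: P→C 12·8=96, Q→C 3·10=30, R→C 15·10=150, S→C 4·20=80, T→C 4·14=56, U→C 10·9=90. Service 502; fixed 298; total 800.
{B, D}: P→D 2·8=16, Q→B 2·10=20, R→B 8·10=80, S→D 7·20=140, T→D 12·14=168, U→D 3·9=27. Service 451; fixed 351; total 802.
{A, B, C, D}: service 279 + fixed 959 = 1238
No other subset beats 777.

Open D only; minimum total cost 777.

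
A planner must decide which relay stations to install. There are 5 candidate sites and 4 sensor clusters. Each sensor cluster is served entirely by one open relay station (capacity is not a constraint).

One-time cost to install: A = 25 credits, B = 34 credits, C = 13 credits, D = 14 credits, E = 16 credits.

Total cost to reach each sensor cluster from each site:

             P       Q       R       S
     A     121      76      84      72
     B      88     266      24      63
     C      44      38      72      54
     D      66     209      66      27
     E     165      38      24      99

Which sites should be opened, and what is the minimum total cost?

For any fixed open set, each sensor cluster goes to its cheapest open site; total = fixed + service.
{C, D, E}: P→C 44, Q→C 38, R→E 24, S→D 27. Service 133; fixed 43; total 176.
{D, E}: service 155 + fixed 30 = 185
{C, E}: service 160 + fixed 29 = 189
{A, B, C, D, E}: P→C 44, Q→C 38, R→B 24, S→D 27. Service 133; fixed 102; total 235.
No other subset beats 176.

Open C, D and E; minimum total cost 176.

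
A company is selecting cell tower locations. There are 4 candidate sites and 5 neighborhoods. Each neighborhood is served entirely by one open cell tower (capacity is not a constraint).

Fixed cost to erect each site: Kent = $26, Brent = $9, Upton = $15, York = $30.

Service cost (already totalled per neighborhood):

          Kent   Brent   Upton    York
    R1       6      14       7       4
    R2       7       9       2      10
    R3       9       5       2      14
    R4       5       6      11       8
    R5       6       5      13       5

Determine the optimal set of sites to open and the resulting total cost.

For any fixed open set, each neighborhood goes to its cheapest open site; total = fixed + service.
{Brent, Upton}: R1→Upton 7, R2→Upton 2, R3→Upton 2, R4→Brent 6, R5→Brent 5. Service 22; fixed 24; total 46.
{Brent}: R1→Brent 14, R2→Brent 9, R3→Brent 5, R4→Brent 6, R5→Brent 5. Service 39; fixed 9; total 48.
{Upton}: R1→Upton 7, R2→Upton 2, R3→Upton 2, R4→Upton 11, R5→Upton 13. Service 35; fixed 15; total 50.
{Kent, Brent, Upton, York}: service 18 + fixed 80 = 98
No other subset beats 46.

Open Brent and Upton; minimum total cost 46.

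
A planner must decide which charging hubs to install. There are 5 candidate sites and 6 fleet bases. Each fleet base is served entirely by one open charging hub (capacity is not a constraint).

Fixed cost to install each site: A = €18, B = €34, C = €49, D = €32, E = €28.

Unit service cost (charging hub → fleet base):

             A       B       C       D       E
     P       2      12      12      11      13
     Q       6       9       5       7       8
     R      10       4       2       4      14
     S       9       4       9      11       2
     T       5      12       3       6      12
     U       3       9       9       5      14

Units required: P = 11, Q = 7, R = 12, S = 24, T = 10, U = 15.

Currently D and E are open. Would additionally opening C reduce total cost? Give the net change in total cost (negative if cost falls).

Yes — net change −19 (cost falls by 19).

Current service cost with {D, E}: 401.
Adding C: each fleet base re-picks its cheapest; new service cost 333, saving 68.
Extra fixed cost: 49. Net change = 49 − 68 = -19.
(Totals: 461 → 442.)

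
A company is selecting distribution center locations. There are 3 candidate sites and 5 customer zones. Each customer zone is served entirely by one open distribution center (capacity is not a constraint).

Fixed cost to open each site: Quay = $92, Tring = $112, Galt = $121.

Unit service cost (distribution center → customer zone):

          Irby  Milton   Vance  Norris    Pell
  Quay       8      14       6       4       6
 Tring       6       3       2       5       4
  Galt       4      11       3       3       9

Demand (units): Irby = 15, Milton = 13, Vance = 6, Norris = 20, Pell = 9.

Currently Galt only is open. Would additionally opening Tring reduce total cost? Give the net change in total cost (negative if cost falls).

Yes — net change −43 (cost falls by 43).

Current service cost with {Galt}: 362.
Adding Tring: each customer zone re-picks its cheapest; new service cost 207, saving 155.
Extra fixed cost: 112. Net change = 112 − 155 = -43.
(Totals: 483 → 440.)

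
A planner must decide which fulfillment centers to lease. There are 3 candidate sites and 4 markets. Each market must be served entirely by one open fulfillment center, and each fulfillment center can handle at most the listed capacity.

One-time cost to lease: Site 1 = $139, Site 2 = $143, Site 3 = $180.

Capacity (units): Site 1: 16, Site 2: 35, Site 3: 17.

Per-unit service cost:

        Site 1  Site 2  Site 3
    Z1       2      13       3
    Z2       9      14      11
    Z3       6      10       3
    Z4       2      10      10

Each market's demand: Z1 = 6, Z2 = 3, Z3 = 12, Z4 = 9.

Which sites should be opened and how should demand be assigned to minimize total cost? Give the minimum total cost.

Open {Site 1, Site 3}: Z1→Site 1 2·6=12, Z2→Site 3 11·3=33, Z3→Site 3 3·12=36, Z4→Site 1 2·9=18.
Loads: Site 1 carries 15/16, Site 3 carries 15/17. Service 99; fixed 319; total 418.
Next best feasible plan costs 473.

Minimum total cost: 418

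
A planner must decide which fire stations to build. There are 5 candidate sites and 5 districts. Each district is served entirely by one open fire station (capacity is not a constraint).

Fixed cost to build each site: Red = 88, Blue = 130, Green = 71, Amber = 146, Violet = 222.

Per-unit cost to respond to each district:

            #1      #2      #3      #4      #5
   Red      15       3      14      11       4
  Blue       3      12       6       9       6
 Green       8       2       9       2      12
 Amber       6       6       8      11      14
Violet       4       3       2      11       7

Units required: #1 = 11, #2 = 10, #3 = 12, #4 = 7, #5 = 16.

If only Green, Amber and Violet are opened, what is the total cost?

Total cost: 653

Each district is assigned to its cheapest site among the open ones.
{Green, Amber, Violet}: #1→Violet 4·11=44, #2→Green 2·10=20, #3→Violet 2·12=24, #4→Green 2·7=14, #5→Violet 7·16=112. Service 214; fixed 439; total 653.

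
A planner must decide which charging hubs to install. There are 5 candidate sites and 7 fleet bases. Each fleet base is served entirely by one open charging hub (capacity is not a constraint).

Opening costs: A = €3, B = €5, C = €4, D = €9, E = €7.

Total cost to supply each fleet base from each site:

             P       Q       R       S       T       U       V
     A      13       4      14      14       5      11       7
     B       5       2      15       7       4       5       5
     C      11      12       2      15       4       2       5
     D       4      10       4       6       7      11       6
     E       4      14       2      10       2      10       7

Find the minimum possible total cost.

For any fixed open set, each fleet base goes to its cheapest open site; total = fixed + service.
{B, C}: P→B 5, Q→B 2, R→C 2, S→B 7, T→B 4, U→C 2, V→B 5. Service 27; fixed 9; total 36.
{A, B, C}: P→B 5, Q→B 2, R→C 2, S→B 7, T→B 4, U→C 2, V→B 5. Service 27; fixed 12; total 39.
{B, E}: P→E 4, Q→B 2, R→E 2, S→B 7, T→E 2, U→B 5, V→B 5. Service 27; fixed 12; total 39.
{A, B, C, D, E}: P→D 4, Q→B 2, R→C 2, S→D 6, T→E 2, U→C 2, V→B 5. Service 23; fixed 28; total 51.
No other subset beats 36.

Minimum total cost: 36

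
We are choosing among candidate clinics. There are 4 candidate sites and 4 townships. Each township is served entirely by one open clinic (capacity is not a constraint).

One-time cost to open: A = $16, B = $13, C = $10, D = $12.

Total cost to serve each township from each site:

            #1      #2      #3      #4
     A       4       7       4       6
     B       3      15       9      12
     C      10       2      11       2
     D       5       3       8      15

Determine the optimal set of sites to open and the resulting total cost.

Open C only; minimum total cost 35.

For any fixed open set, each township goes to its cheapest open site; total = fixed + service.
{C}: #1→C 10, #2→C 2, #3→C 11, #4→C 2. Service 25; fixed 10; total 35.
{A}: #1→A 4, #2→A 7, #3→A 4, #4→A 6. Service 21; fixed 16; total 37.
{A, C}: service 12 + fixed 26 = 38
{A, B, C, D}: #1→B 3, #2→C 2, #3→A 4, #4→C 2. Service 11; fixed 51; total 62.
No other subset beats 35.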